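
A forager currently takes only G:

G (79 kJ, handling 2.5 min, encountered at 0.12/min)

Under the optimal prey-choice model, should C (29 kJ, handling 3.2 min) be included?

Yes

On G alone, R = ΣλE/(1+Σλh) = 9.48/1.3 = 7.292 kJ/min.
C: E/h = 29/3.2 = 9.062 kJ/min.
Since 9.062 > R, including C increases the long-run rate.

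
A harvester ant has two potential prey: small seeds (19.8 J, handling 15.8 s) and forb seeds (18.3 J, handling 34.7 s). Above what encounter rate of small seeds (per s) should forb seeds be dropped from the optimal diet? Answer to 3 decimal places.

Drop forb seeds once their profitability E₂/h₂ falls below the rate achievable on small seeds alone: E₂/h₂ = λE₁/(1 + λh₁).
Solve for λ: λE₁h₂ = E₂(1 + λh₁) → λ(E₁h₂ − E₂h₁) = E₂ → λ = E₂/(E₁h₂ − E₂h₁).
λ = 18.3/(19.8×34.7 − 18.3×15.8) = 18.3/397.9 = 0.04599 per s.

0.046 per s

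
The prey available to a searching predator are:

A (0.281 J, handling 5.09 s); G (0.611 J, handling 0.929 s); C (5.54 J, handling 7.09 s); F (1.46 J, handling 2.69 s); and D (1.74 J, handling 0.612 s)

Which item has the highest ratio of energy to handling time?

Profitability E/h (J/s): A = 0.281/5.09 = 0.0552, G = 0.611/0.929 = 0.658, C = 5.54/7.09 = 0.781, F = 1.46/2.69 = 0.543, D = 1.74/0.612 = 2.84.
Ranked: D > C > G > F > A.

D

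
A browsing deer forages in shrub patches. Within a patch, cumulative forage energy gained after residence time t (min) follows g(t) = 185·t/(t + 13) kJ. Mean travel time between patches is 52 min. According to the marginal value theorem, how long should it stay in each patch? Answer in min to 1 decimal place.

By the marginal value theorem, leave when the instantaneous gain rate g'(t) equals the habitat-wide average g(t)/(T + t).
g'(t) = 185·13/(t + 13)². Setting 185·13/(t+13)² = 185t/[(t+13)(52+t)] gives 13(52+t) = t(t+13), so t² = 13×52 = 676.
t* = √676 = 26 min.

26.0 min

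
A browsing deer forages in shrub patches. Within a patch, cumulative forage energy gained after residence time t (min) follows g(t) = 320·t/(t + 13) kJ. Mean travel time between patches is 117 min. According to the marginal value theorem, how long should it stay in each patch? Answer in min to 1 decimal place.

Maximise g(t)/(T+t): set derivative to zero → g'(t)(T+t) = g(t).
g'(t) = 320·13/(t + 13)². Setting 320·13/(t+13)² = 320t/[(t+13)(117+t)] gives 13(117+t) = t(t+13), so t² = 13×117 = 1521.
t* = √1521 = 39 min.

39.0 min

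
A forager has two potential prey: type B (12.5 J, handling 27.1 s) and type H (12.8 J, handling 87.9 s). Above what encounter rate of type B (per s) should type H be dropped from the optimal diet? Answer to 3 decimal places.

The zero-one rule: include type H iff E₂/h₂ > λE₁/(1+λh₁). Equality gives the switch point.
λE₁h₂ = E₂ + λE₂h₁ ⇒ λ = E₂/(E₁h₂ − E₂h₁) = 12.8/(1099 − 346.9) = 0.01702 per s.

0.017 per s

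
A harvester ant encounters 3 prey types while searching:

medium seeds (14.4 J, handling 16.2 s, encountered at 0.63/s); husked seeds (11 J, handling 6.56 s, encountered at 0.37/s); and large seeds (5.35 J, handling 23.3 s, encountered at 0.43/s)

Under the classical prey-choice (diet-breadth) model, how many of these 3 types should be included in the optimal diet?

E/h in descending order: husked seeds 1.68, medium seeds 0.889, large seeds 0.23 J/s. The optimal diet is the largest prefix of this list for which every included type satisfies E_i/h_i > R on the types above it.
Rate on top 1: 1.188. medium seeds: 0.889 < 1.188 → exclude; stop.
Optimal diet: husked seeds — 1 of 3 types.

1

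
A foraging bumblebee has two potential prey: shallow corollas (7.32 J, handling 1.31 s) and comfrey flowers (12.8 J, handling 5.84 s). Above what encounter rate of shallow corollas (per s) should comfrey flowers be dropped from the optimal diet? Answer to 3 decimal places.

0.493 per s

At the threshold, the rate on shallow corollas alone equals the profitability of comfrey flowers: λ·7.32/(1 + λ·1.31) = 12.8/5.84 = 2.192.
Rearranging, λ(7.32 − 2.192×1.31) = 2.192, so λ = 2.192/4.449 = 0.4927 per s.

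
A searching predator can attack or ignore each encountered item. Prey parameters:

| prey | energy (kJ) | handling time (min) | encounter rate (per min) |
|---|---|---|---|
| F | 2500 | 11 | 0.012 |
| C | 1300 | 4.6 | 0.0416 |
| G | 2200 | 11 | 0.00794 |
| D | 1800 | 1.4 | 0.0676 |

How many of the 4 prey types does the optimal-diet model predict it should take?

Rank by E/h (kJ/min): D 1.29e+03, C 283, F 227, G 200. Include each in turn until the next type's E/h falls below the running intake rate.
Rate on top 1: 111.2. C: 283 > 111.2 → include.
Rate on top 2: 136.7. F: 227 > 136.7 → include.
Rate on top 3: 145.1. G: 200 > 145.1 → include.
Optimal diet: D, C, F, G — 4 of 4 types.

4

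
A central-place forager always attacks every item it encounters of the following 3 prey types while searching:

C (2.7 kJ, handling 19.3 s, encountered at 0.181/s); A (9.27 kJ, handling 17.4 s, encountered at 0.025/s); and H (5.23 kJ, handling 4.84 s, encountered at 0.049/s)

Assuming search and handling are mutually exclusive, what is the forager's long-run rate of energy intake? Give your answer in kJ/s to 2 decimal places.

0.19 kJ/s

R = (0.181×2.7 + 0.025×9.27 + 0.049×5.23) / (1 + 0.181×19.3 + 0.025×17.4 + 0.049×4.84) = 0.9767/5.165 = 0.1891 kJ/s.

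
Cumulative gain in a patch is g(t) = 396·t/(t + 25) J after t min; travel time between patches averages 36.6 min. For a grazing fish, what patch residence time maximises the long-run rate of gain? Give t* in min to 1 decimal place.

30.2 min

Maximise g(t)/(T+t): set derivative to zero → g'(t)(T+t) = g(t).
g'(t) = 396·25/(t + 25)². Setting 396·25/(t+25)² = 396t/[(t+25)(36.6+t)] gives 25(36.6+t) = t(t+25), so t² = 25×36.6 = 915.
t* = √915 = 30.25 min.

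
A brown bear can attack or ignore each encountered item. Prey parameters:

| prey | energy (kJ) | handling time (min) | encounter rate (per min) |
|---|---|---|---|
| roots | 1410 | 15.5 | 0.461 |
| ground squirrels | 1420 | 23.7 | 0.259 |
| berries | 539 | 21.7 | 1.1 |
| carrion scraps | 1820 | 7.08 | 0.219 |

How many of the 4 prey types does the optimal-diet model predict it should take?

E/h in descending order: carrion scraps 257, roots 91, ground squirrels 59.9, berries 24.8 kJ/min. The optimal diet is the largest prefix of this list for which every included type satisfies E_i/h_i > R on the types above it.
Rate on top 1: 156.3. roots: 91 < 156.3 → exclude; stop.
Optimal diet: carrion scraps — 1 of 4 types.

1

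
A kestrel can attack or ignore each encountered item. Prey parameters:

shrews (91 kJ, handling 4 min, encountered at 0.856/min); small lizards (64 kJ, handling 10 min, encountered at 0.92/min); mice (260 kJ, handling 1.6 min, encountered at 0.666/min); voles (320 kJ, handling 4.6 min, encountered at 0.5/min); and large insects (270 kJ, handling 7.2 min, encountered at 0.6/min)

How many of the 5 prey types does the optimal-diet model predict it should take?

Profitabilities (E/h, kJ/min): mice 162, voles 69.6, large insects 37.5, shrews 22.8, small lizards 6.4. Add prey in this order while the next type's profitability exceeds the intake rate on those already taken.
Rate on top 1: 83.83. voles: 69.6 < 83.83 → exclude; stop.
Optimal diet: mice — 1 of 5 types.

1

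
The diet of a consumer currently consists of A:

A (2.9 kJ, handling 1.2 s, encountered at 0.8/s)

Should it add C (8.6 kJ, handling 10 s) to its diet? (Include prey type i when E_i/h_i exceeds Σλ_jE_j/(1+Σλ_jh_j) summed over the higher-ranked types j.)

Intake rate on the current diet: R = (0.8×2.9) / (1 + 0.8×1.2) = 2.32/1.96 = 1.184 kJ/s.
Profitability of C: 8.6/10 = 0.86 kJ/s.
Since 0.86 < R, time spent handling C is better spent searching.

No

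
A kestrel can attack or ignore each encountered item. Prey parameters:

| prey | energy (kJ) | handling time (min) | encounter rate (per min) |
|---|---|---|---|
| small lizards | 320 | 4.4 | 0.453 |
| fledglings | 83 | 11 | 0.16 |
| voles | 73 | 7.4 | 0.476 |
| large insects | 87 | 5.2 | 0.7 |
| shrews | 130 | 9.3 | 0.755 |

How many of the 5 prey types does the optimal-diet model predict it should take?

1

Profitabilities (E/h, kJ/min): small lizards 72.7, large insects 16.7, shrews 14, voles 9.86, fledglings 7.55. Add prey in this order while the next type's profitability exceeds the intake rate on those already taken.
Rate on top 1: 48.43. large insects: 16.7 < 48.43 → exclude; stop.
Optimal diet: small lizards — 1 of 5 types.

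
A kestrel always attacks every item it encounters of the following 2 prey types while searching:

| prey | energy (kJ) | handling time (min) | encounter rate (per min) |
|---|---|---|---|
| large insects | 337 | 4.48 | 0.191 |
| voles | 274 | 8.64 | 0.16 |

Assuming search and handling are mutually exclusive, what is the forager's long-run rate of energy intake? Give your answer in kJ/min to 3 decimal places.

33.417 kJ/min

R = Σλ_iE_i / (1 + Σλ_ih_i)
Numerator: 0.191×337 + 0.16×274 = 108.2
Denominator: 1 + 0.191×4.48 + 0.16×8.64 = 3.238
R = 108.2/3.238 = 33.42 kJ/min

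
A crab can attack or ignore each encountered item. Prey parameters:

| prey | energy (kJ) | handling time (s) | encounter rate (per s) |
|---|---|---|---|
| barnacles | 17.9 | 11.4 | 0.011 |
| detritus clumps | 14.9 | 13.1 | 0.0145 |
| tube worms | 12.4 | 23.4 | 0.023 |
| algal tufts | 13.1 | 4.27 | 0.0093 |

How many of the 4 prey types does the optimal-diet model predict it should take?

E/h in descending order: algal tufts 3.07, barnacles 1.57, detritus clumps 1.14, tube worms 0.53 kJ/s. The optimal diet is the largest prefix of this list for which every included type satisfies E_i/h_i > R on the types above it.
Rate on top 1: 0.1172. barnacles: 1.57 > 0.1172 → include.
Rate on top 2: 0.2736. detritus clumps: 1.14 > 0.2736 → include.
Rate on top 3: 0.3947. tube worms: 0.53 > 0.3947 → include.
Optimal diet: algal tufts, barnacles, detritus clumps, tube worms — 4 of 4 types.

4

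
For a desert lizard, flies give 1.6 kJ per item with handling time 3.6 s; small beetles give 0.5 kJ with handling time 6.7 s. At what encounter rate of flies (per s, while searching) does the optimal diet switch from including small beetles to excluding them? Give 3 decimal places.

At the threshold, the rate on flies alone equals the profitability of small beetles: λ·1.6/(1 + λ·3.6) = 0.5/6.7 = 0.07463.
Rearranging, λ(1.6 − 0.07463×3.6) = 0.07463, so λ = 0.07463/1.331 = 0.05605 per s.

0.056 per s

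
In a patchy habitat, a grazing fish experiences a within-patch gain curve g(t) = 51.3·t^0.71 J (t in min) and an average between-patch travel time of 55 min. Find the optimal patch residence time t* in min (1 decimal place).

134.7 min

By the marginal value theorem, leave when the instantaneous gain rate g'(t) equals the habitat-wide average g(t)/(T + t).
g'(t) = 0.71·51.3·t^-0.29. Setting 0.71·51.3·t^-0.29 = 51.3·t^0.71/(55+t) gives 0.71(55+t) = t, so 0.29·t = 0.71×55.
t* = 0.71×55/0.29 = 134.7 min.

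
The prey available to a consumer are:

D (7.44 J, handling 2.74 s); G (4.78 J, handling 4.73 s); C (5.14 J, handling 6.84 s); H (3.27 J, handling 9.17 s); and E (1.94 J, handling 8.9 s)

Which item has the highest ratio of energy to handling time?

D

In descending order of E/h:
D: 7.44/2.74 = 2.72 J/s
G: 4.78/4.73 = 1.01 J/s
C: 5.14/6.84 = 0.751 J/s
H: 3.27/9.17 = 0.357 J/s
E: 1.94/8.9 = 0.218 J/s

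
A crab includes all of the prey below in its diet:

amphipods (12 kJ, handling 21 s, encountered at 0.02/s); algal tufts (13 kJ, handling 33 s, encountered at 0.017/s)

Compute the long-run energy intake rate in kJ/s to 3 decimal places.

Energy encountered per unit search time: 0.02×12 + 0.017×13 = 0.461 kJ/s.
Handling time per unit search time: 0.02×21 + 0.017×33 = 0.981.
Rate = 0.461/(1 + 0.981) = 0.2327 kJ/s.

0.233 kJ/s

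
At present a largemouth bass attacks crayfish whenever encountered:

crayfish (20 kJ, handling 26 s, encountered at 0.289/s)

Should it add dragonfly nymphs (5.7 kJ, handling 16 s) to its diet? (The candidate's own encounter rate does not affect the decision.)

No

Intake rate on the current diet: R = (0.289×20) / (1 + 0.289×26) = 5.78/8.514 = 0.6789 kJ/s.
dragonfly nymphs: E/h = 5.7/16 = 0.3563 kJ/s.
Since 0.3563 < R, time spent handling dragonfly nymphs is better spent searching.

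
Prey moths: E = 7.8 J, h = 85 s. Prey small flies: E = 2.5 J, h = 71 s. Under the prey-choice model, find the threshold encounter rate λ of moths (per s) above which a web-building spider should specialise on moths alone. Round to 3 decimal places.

Drop small flies once their profitability E₂/h₂ falls below the rate achievable on moths alone: E₂/h₂ = λE₁/(1 + λh₁).
Solve for λ: λE₁h₂ = E₂(1 + λh₁) → λ(E₁h₂ − E₂h₁) = E₂ → λ = E₂/(E₁h₂ − E₂h₁).
λ = 2.5/(7.8×71 − 2.5×85) = 2.5/341.3 = 0.007325 per s.

0.007 per s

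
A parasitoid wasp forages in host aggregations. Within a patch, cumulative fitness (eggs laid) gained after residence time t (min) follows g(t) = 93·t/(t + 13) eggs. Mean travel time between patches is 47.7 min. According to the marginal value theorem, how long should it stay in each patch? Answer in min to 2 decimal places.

Optimal t* satisfies g'(t*) = g(t*)/(T + t*).
g'(t) = 93·13/(t + 13)². Setting 93·13/(t+13)² = 93t/[(t+13)(47.7+t)] gives 13(47.7+t) = t(t+13), so t² = 13×47.7 = 620.1.
t* = √620.1 = 24.9 min.

24.90 min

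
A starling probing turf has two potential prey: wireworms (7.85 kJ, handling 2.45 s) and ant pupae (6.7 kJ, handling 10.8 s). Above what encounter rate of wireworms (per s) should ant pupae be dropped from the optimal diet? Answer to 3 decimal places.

At the threshold, the rate on wireworms alone equals the profitability of ant pupae: λ·7.85/(1 + λ·2.45) = 6.7/10.8 = 0.6204.
Rearranging, λ(7.85 − 0.6204×2.45) = 0.6204, so λ = 0.6204/6.33 = 0.098 per s.

0.098 per s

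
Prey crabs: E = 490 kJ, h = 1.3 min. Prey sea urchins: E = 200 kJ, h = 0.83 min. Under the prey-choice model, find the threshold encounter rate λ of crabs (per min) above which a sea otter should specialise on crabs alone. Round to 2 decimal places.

1.36 per min

Drop sea urchins once their profitability E₂/h₂ falls below the rate achievable on crabs alone: E₂/h₂ = λE₁/(1 + λh₁).
Solve for λ: λE₁h₂ = E₂(1 + λh₁) → λ(E₁h₂ − E₂h₁) = E₂ → λ = E₂/(E₁h₂ − E₂h₁).
λ = 200/(490×0.83 − 200×1.3) = 200/146.7 = 1.363 per min.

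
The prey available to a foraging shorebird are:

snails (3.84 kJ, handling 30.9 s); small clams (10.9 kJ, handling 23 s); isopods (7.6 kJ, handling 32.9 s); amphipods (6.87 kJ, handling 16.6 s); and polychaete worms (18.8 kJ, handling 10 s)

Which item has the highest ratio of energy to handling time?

polychaete worms

Profitability E/h (kJ/s): snails = 3.84/30.9 = 0.124, small clams = 10.9/23 = 0.474, isopods = 7.6/32.9 = 0.231, amphipods = 6.87/16.6 = 0.414, polychaete worms = 18.8/10 = 1.88.
Ranked: polychaete worms > small clams > amphipods > isopods > snails.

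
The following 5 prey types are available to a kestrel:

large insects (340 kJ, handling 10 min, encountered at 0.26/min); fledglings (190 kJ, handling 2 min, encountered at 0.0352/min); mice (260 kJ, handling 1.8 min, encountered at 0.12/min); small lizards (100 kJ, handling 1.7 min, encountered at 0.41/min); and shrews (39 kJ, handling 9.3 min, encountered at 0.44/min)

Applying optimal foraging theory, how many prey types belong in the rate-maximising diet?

3

Profitabilities (E/h, kJ/min): mice 144, fledglings 95, small lizards 58.8, large insects 34, shrews 4.19. Add prey in this order while the next type's profitability exceeds the intake rate on those already taken.
Rate on top 1: 25.66. fledglings: 95 > 25.66 → include.
Rate on top 2: 29.45. small lizards: 58.8 > 29.45 → include.
Rate on top 3: 39.77. large insects: 34 < 39.77 → exclude; stop.
Optimal diet: mice, fledglings, small lizards — 3 of 5 types.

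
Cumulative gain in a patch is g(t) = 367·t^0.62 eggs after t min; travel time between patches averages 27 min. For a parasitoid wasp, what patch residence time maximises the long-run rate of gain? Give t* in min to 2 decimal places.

44.05 min

By the marginal value theorem, leave when the instantaneous gain rate g'(t) equals the habitat-wide average g(t)/(T + t).
g'(t) = 0.62·367·t^-0.38. Setting 0.62·367·t^-0.38 = 367·t^0.62/(27+t) gives 0.62(27+t) = t, so 0.38·t = 0.62×27.
t* = 0.62×27/0.38 = 44.05 min.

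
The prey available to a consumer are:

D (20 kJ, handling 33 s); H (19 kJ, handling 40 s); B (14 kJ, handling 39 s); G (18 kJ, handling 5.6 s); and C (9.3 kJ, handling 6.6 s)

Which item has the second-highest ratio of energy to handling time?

C

Profitability E/h (kJ/s): D = 20/33 = 0.606, H = 19/40 = 0.475, B = 14/39 = 0.359, G = 18/5.6 = 3.21, C = 9.3/6.6 = 1.41.
Ranked: G > C > D > H > B.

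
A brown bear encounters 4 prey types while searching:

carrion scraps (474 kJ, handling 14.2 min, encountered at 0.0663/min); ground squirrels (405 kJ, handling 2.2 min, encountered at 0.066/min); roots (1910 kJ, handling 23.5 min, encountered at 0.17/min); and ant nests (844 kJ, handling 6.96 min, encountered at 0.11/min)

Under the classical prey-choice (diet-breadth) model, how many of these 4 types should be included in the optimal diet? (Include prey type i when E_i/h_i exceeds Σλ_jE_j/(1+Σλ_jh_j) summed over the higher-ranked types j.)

3

E/h in descending order: ground squirrels 184, ant nests 121, roots 81.3, carrion scraps 33.4 kJ/min. The optimal diet is the largest prefix of this list for which every included type satisfies E_i/h_i > R on the types above it.
Rate on top 1: 23.34. ant nests: 121 > 23.34 → include.
Rate on top 2: 62.58. roots: 81.3 > 62.58 → include.
Rate on top 3: 75.23. carrion scraps: 33.4 < 75.23 → exclude; stop.
Optimal diet: ground squirrels, ant nests, roots — 3 of 4 types.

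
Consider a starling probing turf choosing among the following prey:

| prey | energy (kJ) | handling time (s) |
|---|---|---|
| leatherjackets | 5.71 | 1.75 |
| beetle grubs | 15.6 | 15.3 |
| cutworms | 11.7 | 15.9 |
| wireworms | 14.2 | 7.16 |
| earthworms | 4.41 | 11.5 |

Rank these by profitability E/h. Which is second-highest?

wireworms

In descending order of E/h:
leatherjackets: 5.71/1.75 = 3.26 kJ/s
wireworms: 14.2/7.16 = 1.98 kJ/s
beetle grubs: 15.6/15.3 = 1.02 kJ/s
cutworms: 11.7/15.9 = 0.736 kJ/s
earthworms: 4.41/11.5 = 0.383 kJ/s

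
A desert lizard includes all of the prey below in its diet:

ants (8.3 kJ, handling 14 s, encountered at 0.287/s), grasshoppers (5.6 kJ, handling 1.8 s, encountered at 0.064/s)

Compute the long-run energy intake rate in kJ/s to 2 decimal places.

R = (0.287×8.3 + 0.064×5.6) / (1 + 0.287×14 + 0.064×1.8) = 2.74/5.133 = 0.5339 kJ/s.

0.53 kJ/s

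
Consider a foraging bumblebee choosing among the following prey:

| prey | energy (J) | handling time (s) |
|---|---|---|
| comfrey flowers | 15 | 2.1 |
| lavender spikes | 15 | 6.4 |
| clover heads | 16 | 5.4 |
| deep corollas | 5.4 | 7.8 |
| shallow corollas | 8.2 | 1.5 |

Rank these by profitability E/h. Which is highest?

comfrey flowers

Profitability E/h (J/s): comfrey flowers = 15/2.1 = 7.14, lavender spikes = 15/6.4 = 2.34, clover heads = 16/5.4 = 2.96, deep corollas = 5.4/7.8 = 0.692, shallow corollas = 8.2/1.5 = 5.47.
Ranked: comfrey flowers > shallow corollas > clover heads > lavender spikes > deep corollas.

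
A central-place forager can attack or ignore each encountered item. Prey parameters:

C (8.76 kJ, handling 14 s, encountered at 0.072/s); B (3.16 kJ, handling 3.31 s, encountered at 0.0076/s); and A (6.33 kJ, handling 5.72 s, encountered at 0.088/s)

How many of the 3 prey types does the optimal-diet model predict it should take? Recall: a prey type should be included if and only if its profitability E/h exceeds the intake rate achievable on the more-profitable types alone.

Rank by E/h (kJ/s): A 1.11, B 0.955, C 0.626. Include each in turn until the next type's E/h falls below the running intake rate.
Rate on top 1: 0.3705. B: 0.955 > 0.3705 → include.
Rate on top 2: 0.3801. C: 0.626 > 0.3801 → include.
Optimal diet: A, B, C — 3 of 3 types.

3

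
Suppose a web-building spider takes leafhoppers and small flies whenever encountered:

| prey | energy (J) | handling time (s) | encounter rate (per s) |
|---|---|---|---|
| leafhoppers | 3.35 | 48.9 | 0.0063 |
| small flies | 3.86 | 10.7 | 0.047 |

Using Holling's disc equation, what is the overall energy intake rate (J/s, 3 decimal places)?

R = Σλ_iE_i / (1 + Σλ_ih_i)
Numerator: 0.0063×3.35 + 0.047×3.86 = 0.2025
Denominator: 1 + 0.0063×48.9 + 0.047×10.7 = 1.811
R = 0.2025/1.811 = 0.1118 J/s

0.112 J/s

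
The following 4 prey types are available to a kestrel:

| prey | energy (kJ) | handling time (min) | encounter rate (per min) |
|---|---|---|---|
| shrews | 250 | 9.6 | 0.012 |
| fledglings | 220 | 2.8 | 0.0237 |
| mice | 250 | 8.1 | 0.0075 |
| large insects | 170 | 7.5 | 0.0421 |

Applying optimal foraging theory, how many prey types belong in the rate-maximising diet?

4

E/h in descending order: fledglings 78.6, mice 30.9, shrews 26, large insects 22.7 kJ/min. The optimal diet is the largest prefix of this list for which every included type satisfies E_i/h_i > R on the types above it.
Rate on top 1: 4.89. mice: 30.9 > 4.89 → include.
Rate on top 2: 6.29. shrews: 26 > 6.29 → include.
Rate on top 3: 8.121. large insects: 22.7 > 8.121 → include.
Optimal diet: fledglings, mice, shrews, large insects — 4 of 4 types.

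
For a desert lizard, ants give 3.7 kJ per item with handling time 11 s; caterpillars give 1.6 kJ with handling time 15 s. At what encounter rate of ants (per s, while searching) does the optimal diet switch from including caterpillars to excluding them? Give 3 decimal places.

Drop caterpillars once their profitability E₂/h₂ falls below the rate achievable on ants alone: E₂/h₂ = λE₁/(1 + λh₁).
Solve for λ: λE₁h₂ = E₂(1 + λh₁) → λ(E₁h₂ − E₂h₁) = E₂ → λ = E₂/(E₁h₂ − E₂h₁).
λ = 1.6/(3.7×15 − 1.6×11) = 1.6/37.9 = 0.04222 per s.

0.042 per s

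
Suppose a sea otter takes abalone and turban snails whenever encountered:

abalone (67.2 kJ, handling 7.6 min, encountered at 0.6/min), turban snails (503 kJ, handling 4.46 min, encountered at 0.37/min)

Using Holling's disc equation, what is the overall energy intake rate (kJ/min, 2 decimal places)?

Energy encountered per unit search time: 0.6×67.2 + 0.37×503 = 226.4 kJ/min.
Handling time per unit search time: 0.6×7.6 + 0.37×4.46 = 6.21.
Rate = 226.4/(1 + 6.21) = 31.4 kJ/min.

31.40 kJ/min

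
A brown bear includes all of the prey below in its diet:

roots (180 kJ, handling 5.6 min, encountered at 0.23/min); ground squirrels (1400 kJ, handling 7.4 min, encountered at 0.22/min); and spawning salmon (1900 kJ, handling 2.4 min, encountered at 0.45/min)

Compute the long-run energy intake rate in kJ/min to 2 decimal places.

241.07 kJ/min

Energy encountered per unit search time: 0.23×180 + 0.22×1400 + 0.45×1900 = 1204 kJ/min.
Handling time per unit search time: 0.23×5.6 + 0.22×7.4 + 0.45×2.4 = 3.996.
Rate = 1204/(1 + 3.996) = 241.1 kJ/min.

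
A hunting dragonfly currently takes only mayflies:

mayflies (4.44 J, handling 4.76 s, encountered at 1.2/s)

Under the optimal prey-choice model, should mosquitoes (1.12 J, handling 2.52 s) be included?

No

On mayflies alone, R = ΣλE/(1+Σλh) = 5.328/6.712 = 0.7938 J/s.
mosquitoes: E/h = 1.12/2.52 = 0.4444 J/s.
0.4444 < 0.7938, so adding mosquitoes would lower the average — exclude it.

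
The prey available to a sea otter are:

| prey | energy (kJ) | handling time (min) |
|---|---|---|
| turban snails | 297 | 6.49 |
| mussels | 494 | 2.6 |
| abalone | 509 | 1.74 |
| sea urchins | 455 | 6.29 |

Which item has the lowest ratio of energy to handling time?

Profitability E/h (kJ/min): turban snails = 297/6.49 = 45.8, mussels = 494/2.6 = 190, abalone = 509/1.74 = 293, sea urchins = 455/6.29 = 72.3.
Ranked: abalone > mussels > sea urchins > turban snails.

turban snails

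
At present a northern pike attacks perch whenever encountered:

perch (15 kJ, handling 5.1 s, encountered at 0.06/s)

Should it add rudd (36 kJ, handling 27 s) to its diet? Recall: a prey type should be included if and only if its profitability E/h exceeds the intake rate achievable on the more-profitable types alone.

Yes

Current rate: (0.06×15)/(1 + 0.06×5.1) = 0.6891 kJ/s.
rudd: E/h = 36/27 = 1.333 kJ/s.
1.333 > 0.6891, so adding rudd raises the average — include it.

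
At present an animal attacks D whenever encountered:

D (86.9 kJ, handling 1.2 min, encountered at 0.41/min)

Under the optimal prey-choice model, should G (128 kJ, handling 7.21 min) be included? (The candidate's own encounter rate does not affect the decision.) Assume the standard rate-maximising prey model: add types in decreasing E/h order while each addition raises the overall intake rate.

Current rate: (0.41×86.9)/(1 + 0.41×1.2) = 23.88 kJ/min.
Profitability of G: 128/7.21 = 17.75 kJ/min.
Since 17.75 < R, time spent handling G is better spent searching.

No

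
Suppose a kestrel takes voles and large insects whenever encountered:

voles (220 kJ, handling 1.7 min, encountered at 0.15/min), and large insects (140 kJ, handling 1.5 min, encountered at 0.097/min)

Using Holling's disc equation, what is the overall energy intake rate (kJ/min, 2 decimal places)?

Energy encountered per unit search time: 0.15×220 + 0.097×140 = 46.58 kJ/min.
Handling time per unit search time: 0.15×1.7 + 0.097×1.5 = 0.4005.
Rate = 46.58/(1 + 0.4005) = 33.26 kJ/min.

33.26 kJ/min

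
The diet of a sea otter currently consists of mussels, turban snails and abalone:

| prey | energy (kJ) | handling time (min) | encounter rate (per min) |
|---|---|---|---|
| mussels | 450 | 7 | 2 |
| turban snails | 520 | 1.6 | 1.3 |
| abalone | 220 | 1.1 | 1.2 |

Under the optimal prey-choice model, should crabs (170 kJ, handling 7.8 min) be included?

No

Intake rate on the current diet: R = (2×450 + 1.3×520 + 1.2×220) / (1 + 2×7 + 1.3×1.6 + 1.2×1.1) = 1840/18.4 = 100 kJ/min.
crabs: E/h = 170/7.8 = 21.79 kJ/min.
21.79 < 100, so adding crabs would lower the average — exclude it.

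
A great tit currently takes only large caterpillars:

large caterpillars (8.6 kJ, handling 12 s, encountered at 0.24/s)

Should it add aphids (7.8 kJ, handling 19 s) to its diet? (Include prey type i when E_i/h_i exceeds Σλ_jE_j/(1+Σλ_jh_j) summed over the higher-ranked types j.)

No

Intake rate on the current diet: R = (0.24×8.6) / (1 + 0.24×12) = 2.064/3.88 = 0.532 kJ/s.
Profitability of aphids: 7.8/19 = 0.4105 kJ/s.
0.4105 < 0.532, so adding aphids would lower the average — exclude it.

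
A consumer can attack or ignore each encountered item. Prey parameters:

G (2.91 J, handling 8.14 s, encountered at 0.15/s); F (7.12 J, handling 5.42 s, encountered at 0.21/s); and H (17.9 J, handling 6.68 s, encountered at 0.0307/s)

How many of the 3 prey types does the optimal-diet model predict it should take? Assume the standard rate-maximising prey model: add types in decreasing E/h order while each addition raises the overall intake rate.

2

E/h in descending order: H 2.68, F 1.31, G 0.357 J/s. The optimal diet is the largest prefix of this list for which every included type satisfies E_i/h_i > R on the types above it.
Rate on top 1: 0.456. F: 1.31 > 0.456 → include.
Rate on top 2: 0.8726. G: 0.357 < 0.8726 → exclude; stop.
Optimal diet: H, F — 2 of 3 types.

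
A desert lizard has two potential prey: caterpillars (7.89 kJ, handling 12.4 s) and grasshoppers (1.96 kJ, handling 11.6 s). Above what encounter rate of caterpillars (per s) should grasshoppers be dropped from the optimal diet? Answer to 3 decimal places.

0.029 per s

The zero-one rule: include grasshoppers iff E₂/h₂ > λE₁/(1+λh₁). Equality gives the switch point.
λE₁h₂ = E₂ + λE₂h₁ ⇒ λ = E₂/(E₁h₂ − E₂h₁) = 1.96/(91.52 − 24.3) = 0.02916 per s.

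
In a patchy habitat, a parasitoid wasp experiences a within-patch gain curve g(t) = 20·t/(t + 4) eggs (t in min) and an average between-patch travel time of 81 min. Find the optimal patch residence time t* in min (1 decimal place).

Maximise g(t)/(T+t): set derivative to zero → g'(t)(T+t) = g(t).
g'(t) = 20·4/(t + 4)². Setting 20·4/(t+4)² = 20t/[(t+4)(81+t)] gives 4(81+t) = t(t+4), so t² = 4×81 = 324.
t* = √324 = 18 min.

18.0 min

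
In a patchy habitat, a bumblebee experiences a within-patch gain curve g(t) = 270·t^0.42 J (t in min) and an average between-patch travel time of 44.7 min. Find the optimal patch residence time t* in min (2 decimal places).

32.37 min

Maximise g(t)/(T+t): set derivative to zero → g'(t)(T+t) = g(t).
g'(t) = 0.42·270·t^-0.58. Setting 0.42·270·t^-0.58 = 270·t^0.42/(44.7+t) gives 0.42(44.7+t) = t, so 0.58·t = 0.42×44.7.
t* = 0.42×44.7/0.58 = 32.37 min.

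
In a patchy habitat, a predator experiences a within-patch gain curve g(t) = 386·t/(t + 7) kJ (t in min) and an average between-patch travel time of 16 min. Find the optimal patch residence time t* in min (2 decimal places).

10.58 min

Optimal t* satisfies g'(t*) = g(t*)/(T + t*).
g'(t) = 386·7/(t + 7)². Setting 386·7/(t+7)² = 386t/[(t+7)(16+t)] gives 7(16+t) = t(t+7), so t² = 7×16 = 112.
t* = √112 = 10.58 min.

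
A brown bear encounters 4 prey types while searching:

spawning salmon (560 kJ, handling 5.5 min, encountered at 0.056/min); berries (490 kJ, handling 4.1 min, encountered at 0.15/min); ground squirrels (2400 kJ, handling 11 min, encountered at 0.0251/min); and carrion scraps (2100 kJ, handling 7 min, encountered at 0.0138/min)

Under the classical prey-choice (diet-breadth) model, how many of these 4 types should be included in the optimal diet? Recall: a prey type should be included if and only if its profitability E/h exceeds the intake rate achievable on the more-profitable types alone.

4

Rank by E/h (kJ/min): carrion scraps 300, ground squirrels 218, berries 120, spawning salmon 102. Include each in turn until the next type's E/h falls below the running intake rate.
Rate on top 1: 26.43. ground squirrels: 218 > 26.43 → include.
Rate on top 2: 65. berries: 120 > 65 → include.
Rate on top 3: 81.86. spawning salmon: 102 > 81.86 → include.
Optimal diet: carrion scraps, ground squirrels, berries, spawning salmon — 4 of 4 types.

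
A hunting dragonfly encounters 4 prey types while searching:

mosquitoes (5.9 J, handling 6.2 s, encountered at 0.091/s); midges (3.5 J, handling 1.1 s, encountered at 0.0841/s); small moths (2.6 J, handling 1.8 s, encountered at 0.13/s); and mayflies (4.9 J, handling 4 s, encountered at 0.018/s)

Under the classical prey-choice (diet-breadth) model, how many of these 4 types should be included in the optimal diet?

4

Profitabilities (E/h, J/s): midges 3.18, small moths 1.44, mayflies 1.23, mosquitoes 0.952. Add prey in this order while the next type's profitability exceeds the intake rate on those already taken.
Rate on top 1: 0.2694. small moths: 1.44 > 0.2694 → include.
Rate on top 2: 0.4767. mayflies: 1.23 > 0.4767 → include.
Rate on top 3: 0.5152. mosquitoes: 0.952 > 0.5152 → include.
Optimal diet: midges, small moths, mayflies, mosquitoes — 4 of 4 types.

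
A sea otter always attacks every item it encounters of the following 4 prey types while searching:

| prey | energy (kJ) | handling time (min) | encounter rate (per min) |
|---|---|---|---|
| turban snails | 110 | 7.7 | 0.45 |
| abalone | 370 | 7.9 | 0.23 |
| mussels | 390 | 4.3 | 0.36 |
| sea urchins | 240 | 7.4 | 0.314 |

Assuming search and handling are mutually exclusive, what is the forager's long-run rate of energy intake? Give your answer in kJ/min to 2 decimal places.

Energy encountered per unit search time: 0.45×110 + 0.23×370 + 0.36×390 + 0.314×240 = 350.4 kJ/min.
Handling time per unit search time: 0.45×7.7 + 0.23×7.9 + 0.36×4.3 + 0.314×7.4 = 9.154.
Rate = 350.4/(1 + 9.154) = 34.51 kJ/min.

34.51 kJ/min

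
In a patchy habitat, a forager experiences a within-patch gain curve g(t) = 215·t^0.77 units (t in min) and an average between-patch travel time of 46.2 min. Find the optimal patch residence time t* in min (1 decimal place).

154.7 min

Optimal t* satisfies g'(t*) = g(t*)/(T + t*).
g'(t) = 0.77·215·t^-0.23. Setting 0.77·215·t^-0.23 = 215·t^0.77/(46.2+t) gives 0.77(46.2+t) = t, so 0.23·t = 0.77×46.2.
t* = 0.77×46.2/0.23 = 154.7 min.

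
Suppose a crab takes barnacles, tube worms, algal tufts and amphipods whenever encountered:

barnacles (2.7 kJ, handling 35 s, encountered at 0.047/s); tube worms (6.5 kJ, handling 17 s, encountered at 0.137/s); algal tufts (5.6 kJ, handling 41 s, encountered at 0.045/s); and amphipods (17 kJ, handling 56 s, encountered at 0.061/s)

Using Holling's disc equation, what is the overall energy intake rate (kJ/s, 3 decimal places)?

R = Σλ_iE_i / (1 + Σλ_ih_i)
Numerator: 0.047×2.7 + 0.137×6.5 + 0.045×5.6 + 0.061×17 = 2.306
Denominator: 1 + 0.047×35 + 0.137×17 + 0.045×41 + 0.061×56 = 10.23
R = 2.306/10.23 = 0.2253 kJ/s

0.225 kJ/s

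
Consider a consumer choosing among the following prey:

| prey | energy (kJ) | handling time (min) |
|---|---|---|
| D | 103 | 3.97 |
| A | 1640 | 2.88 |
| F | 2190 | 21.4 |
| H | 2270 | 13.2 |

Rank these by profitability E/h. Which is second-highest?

Profitability E/h (kJ/min): D = 103/3.97 = 25.9, A = 1640/2.88 = 569, F = 2190/21.4 = 102, H = 2270/13.2 = 172.
Ranked: A > H > F > D.

H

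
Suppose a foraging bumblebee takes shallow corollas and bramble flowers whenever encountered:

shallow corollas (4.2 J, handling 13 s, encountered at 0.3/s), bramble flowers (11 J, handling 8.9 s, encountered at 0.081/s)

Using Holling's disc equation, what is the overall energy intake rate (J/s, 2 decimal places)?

0.38 J/s

R = Σλ_iE_i / (1 + Σλ_ih_i)
Numerator: 0.3×4.2 + 0.081×11 = 2.151
Denominator: 1 + 0.3×13 + 0.081×8.9 = 5.621
R = 2.151/5.621 = 0.3827 J/s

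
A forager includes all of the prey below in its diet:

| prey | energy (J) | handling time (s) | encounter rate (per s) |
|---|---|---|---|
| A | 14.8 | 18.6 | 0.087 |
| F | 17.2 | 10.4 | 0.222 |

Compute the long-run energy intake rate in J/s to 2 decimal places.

R = (0.087×14.8 + 0.222×17.2) / (1 + 0.087×18.6 + 0.222×10.4) = 5.106/4.927 = 1.036 J/s.

1.04 J/s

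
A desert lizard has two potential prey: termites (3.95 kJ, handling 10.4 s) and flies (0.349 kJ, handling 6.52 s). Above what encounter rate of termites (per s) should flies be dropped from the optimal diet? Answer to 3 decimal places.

Drop flies once their profitability E₂/h₂ falls below the rate achievable on termites alone: E₂/h₂ = λE₁/(1 + λh₁).
Solve for λ: λE₁h₂ = E₂(1 + λh₁) → λ(E₁h₂ − E₂h₁) = E₂ → λ = E₂/(E₁h₂ − E₂h₁).
λ = 0.349/(3.95×6.52 − 0.349×10.4) = 0.349/22.12 = 0.01577 per s.

0.016 per s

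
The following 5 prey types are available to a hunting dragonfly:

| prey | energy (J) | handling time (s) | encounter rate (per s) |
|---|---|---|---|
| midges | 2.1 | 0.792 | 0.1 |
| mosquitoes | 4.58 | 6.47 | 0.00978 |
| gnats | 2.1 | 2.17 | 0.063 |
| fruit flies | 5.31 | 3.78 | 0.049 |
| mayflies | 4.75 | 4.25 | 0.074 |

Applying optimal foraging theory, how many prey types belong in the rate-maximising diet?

Profitabilities (E/h, J/s): midges 2.65, fruit flies 1.4, mayflies 1.12, gnats 0.968, mosquitoes 0.708. Add prey in this order while the next type's profitability exceeds the intake rate on those already taken.
Rate on top 1: 0.1946. fruit flies: 1.4 > 0.1946 → include.
Rate on top 2: 0.3719. mayflies: 1.12 > 0.3719 → include.
Rate on top 3: 0.5204. gnats: 0.968 > 0.5204 → include.
Rate on top 4: 0.5561. mosquitoes: 0.708 > 0.5561 → include.
Optimal diet: midges, fruit flies, mayflies, gnats, mosquitoes — 5 of 5 types.

5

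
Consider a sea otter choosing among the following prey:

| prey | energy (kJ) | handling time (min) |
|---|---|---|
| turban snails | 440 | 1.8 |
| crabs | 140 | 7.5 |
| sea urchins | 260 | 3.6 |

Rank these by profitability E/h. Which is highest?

In descending order of E/h:
turban snails: 440/1.8 = 244 kJ/min
sea urchins: 260/3.6 = 72.2 kJ/min
crabs: 140/7.5 = 18.7 kJ/min

turban snails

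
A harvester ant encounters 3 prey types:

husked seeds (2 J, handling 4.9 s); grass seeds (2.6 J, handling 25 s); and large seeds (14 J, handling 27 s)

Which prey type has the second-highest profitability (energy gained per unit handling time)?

husked seeds

Profitability E/h (J/s): husked seeds = 2/4.9 = 0.408, grass seeds = 2.6/25 = 0.104, large seeds = 14/27 = 0.519.
Ranked: large seeds > husked seeds > grass seeds.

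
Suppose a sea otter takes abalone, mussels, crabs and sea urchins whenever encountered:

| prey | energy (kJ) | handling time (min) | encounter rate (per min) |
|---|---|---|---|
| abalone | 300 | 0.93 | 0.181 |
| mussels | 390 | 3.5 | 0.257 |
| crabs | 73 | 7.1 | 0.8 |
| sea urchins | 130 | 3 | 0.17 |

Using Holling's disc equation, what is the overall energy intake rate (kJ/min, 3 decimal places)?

Energy encountered per unit search time: 0.181×300 + 0.257×390 + 0.8×73 + 0.17×130 = 235 kJ/min.
Handling time per unit search time: 0.181×0.93 + 0.257×3.5 + 0.8×7.1 + 0.17×3 = 7.258.
Rate = 235/(1 + 7.258) = 28.46 kJ/min.

28.461 kJ/min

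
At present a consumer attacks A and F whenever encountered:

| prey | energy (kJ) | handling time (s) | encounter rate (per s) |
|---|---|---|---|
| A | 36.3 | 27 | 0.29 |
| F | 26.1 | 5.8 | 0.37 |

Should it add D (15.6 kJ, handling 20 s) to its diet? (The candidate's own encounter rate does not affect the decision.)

No

Current rate: (0.29×36.3 + 0.37×26.1)/(1 + 0.29×27 + 0.37×5.8) = 1.839 kJ/s.
Profitability of D: 15.6/20 = 0.78 kJ/s.
0.78 < 1.839, so adding D would lower the average — exclude it.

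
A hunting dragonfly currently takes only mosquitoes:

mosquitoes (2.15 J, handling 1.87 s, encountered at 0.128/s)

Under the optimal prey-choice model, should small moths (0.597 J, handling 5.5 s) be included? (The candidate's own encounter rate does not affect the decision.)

No

On mosquitoes alone, R = ΣλE/(1+Σλh) = 0.2752/1.239 = 0.2221 J/s.
Profitability of small moths: 0.597/5.5 = 0.1085 J/s.
Since 0.1085 < R, time spent handling small moths is better spent searching.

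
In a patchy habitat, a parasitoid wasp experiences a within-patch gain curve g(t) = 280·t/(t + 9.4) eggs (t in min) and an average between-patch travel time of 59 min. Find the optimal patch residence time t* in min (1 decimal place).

Optimal t* satisfies g'(t*) = g(t*)/(T + t*).
g'(t) = 280·9.4/(t + 9.4)². Setting 280·9.4/(t+9.4)² = 280t/[(t+9.4)(59+t)] gives 9.4(59+t) = t(t+9.4), so t² = 9.4×59 = 554.6.
t* = √554.6 = 23.55 min.

23.5 min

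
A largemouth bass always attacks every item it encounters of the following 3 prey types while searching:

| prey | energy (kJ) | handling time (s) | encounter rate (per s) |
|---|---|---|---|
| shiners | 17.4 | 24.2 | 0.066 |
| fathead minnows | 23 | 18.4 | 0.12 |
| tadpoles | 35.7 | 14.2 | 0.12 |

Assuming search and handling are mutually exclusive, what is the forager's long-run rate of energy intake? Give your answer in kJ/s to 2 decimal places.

1.26 kJ/s

Energy encountered per unit search time: 0.066×17.4 + 0.12×23 + 0.12×35.7 = 8.192 kJ/s.
Handling time per unit search time: 0.066×24.2 + 0.12×18.4 + 0.12×14.2 = 5.509.
Rate = 8.192/(1 + 5.509) = 1.259 kJ/s.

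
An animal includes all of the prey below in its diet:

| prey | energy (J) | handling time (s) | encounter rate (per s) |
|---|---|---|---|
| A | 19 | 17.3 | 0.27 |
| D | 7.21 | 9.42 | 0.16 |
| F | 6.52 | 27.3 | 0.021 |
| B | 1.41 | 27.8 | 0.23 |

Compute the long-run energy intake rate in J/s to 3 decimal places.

0.477 J/s

R = Σλ_iE_i / (1 + Σλ_ih_i)
Numerator: 0.27×19 + 0.16×7.21 + 0.021×6.52 + 0.23×1.41 = 6.745
Denominator: 1 + 0.27×17.3 + 0.16×9.42 + 0.021×27.3 + 0.23×27.8 = 14.15
R = 6.745/14.15 = 0.4768 J/s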